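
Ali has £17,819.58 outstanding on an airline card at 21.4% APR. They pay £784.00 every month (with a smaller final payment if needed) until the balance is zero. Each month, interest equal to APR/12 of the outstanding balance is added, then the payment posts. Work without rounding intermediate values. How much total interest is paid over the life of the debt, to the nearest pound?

Monthly rate r = 21.4%/12 = 1.78333% = 0.0178333.
Payoff takes n = ⌈−ln(1 − rB₀/P)/ln(1+r)⌉ = ⌈29.404⌉ = 30 payments; the last is £318.68.
Total paid = 29·£784.00 + £318.68 = £23,054.68.
Total interest = total paid − principal = £23,054.68 − £17,819.58 = £5,235.10.

£5,235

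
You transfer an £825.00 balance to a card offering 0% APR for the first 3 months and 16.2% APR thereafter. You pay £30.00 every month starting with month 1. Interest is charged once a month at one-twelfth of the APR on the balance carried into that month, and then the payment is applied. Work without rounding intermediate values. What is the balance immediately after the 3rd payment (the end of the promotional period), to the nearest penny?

£735.00

Promo months 1–3 at r₀ = 0%/12 = 0; months 4+ at r₁ = 16.2%/12 = 0.0135.
After month 3 (no interest yet): B = £825.00 − 3·£30.00 = £735.00.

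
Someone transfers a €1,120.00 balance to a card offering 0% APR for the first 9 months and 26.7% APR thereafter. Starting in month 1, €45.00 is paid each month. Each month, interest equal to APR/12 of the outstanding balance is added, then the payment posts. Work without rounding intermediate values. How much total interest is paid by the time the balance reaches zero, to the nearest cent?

€177.10

Promo months 1–9 at r₀ = 0%/12 = 0; months 10+ at r₁ = 26.7%/12 = 0.02225.
After month 9 (no interest yet): B = €1,120.00 − 9·€45.00 = €715.00.
Then at r₁ with €45.00/mo: n₂ = −ln(1 − r₁·B/P)/ln(1+r₁) ≈ 19.82 → 20 more payments.
Total paid = 28·€45.00 + €37.10 = €1,297.10; interest = €1,297.10 − €1,120.00 = €177.10.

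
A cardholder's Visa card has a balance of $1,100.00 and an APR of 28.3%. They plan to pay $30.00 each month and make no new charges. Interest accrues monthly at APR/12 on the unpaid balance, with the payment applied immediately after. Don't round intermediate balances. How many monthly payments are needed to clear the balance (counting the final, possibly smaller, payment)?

Monthly rate r = 28.3%/12 = 2.35833% = 0.0235833.
Recurrence: B ← B·(1+r) − $30.00.
Month 1: interest $25.94; balance after payment $1,095.94.
Month 2: interest $25.85; balance after payment $1,091.79.
Closed form: n = −ln(1 − rB₀/P)/ln(1+r) = −ln(0.13528)/ln(1.02358) ≈ 85.820, so the balance reaches zero during payment 86.

86 payments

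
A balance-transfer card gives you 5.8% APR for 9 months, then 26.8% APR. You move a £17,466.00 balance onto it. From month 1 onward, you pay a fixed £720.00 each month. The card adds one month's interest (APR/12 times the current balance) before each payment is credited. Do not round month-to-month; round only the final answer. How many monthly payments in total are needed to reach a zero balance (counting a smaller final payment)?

30 months

Promo months 1–9 at r₀ = 5.8%/12 = 0.00483333; months 10+ at r₁ = 26.8%/12 = 0.0223333.
After month 9: iterate B ← B·(1+r₀) − £720.00 for 9 months → £11,633.92.
Then at r₁ with £720.00/mo: n₂ = −ln(1 − r₁·B/P)/ln(1+r₁) ≈ 20.27 → 21 more payments.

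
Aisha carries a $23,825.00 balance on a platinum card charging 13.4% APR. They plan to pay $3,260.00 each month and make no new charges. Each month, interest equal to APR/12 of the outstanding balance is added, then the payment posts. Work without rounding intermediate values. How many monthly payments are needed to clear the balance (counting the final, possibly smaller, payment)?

Monthly rate r = 13.4%/12 = 1.11667% = 0.0111667.
Recurrence: B ← B·(1+r) − $3,260.00.
Month 1: interest $266.05; balance after payment $20,831.05.
Month 2: interest $232.61; balance after payment $17,803.66.
Closed form: n = −ln(1 − rB₀/P)/ln(1+r) = −ln(0.91839)/ln(1.01117) ≈ 7.666, so the balance reaches zero during payment 8.

8 months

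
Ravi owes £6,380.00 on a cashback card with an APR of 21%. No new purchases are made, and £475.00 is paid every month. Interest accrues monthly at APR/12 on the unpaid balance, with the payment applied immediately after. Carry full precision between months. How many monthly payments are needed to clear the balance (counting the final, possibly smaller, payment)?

16 payments

Monthly rate r = 21%/12 = 1.75% = 0.0175.
Recurrence: B ← B·(1+r) − £475.00.
Month 1: interest £111.65; balance after payment £6,016.65.
Month 2: interest £105.29; balance after payment £5,646.94.
Closed form: n = −ln(1 − rB₀/P)/ln(1+r) = −ln(0.76495)/ln(1.0175) ≈ 15.445, so the balance reaches zero during payment 16.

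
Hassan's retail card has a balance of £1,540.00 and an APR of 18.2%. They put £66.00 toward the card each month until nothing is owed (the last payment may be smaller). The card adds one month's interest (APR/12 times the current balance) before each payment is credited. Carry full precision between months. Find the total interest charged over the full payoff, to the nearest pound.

Monthly rate r = 18.2%/12 = 1.51667% = 0.0151667.
Payoff takes n = ⌈−ln(1 − rB₀/P)/ln(1+r)⌉ = ⌈29.017⌉ = 30 payments; the last is £1.12.
Total paid = 29·£66.00 + £1.12 = £1,915.12.
Total interest = total paid − principal = £1,915.12 − £1,540.00 = £375.12.

£375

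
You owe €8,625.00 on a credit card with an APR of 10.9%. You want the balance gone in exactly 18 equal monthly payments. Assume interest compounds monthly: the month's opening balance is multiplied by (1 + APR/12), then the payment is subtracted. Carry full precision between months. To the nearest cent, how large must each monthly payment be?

Monthly rate r = 10.9%/12 = 0.908333% = 0.00908333.
Level-payment amortization: P = B₀·r / (1 − (1+r)^(−n)) = 8625.00·0.00908333 / (1 − 1.00908^(−18)).
Denominator 1 − (1+r)^(−18) = 0.150206503.
P = 78.3438 / 0.150206503 ≈ 521.57.

€521.57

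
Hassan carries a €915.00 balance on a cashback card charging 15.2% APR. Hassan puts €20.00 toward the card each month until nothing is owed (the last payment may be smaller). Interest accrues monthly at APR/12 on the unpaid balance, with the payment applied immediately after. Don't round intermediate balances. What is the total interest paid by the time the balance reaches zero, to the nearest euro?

€462

Monthly rate r = 15.2%/12 = 1.26667% = 0.0126667.
Payoff takes n = ⌈−ln(1 − rB₀/P)/ln(1+r)⌉ = ⌈68.825⌉ = 69 payments; the last is €16.52.
Total paid = 68·€20.00 + €16.52 = €1,376.52.
Total interest = total paid − principal = €1,376.52 − €915.00 = €461.52.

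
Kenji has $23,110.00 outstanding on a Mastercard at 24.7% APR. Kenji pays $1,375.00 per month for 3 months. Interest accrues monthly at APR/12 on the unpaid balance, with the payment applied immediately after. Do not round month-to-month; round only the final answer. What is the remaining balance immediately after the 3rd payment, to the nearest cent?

$20,356.13

Monthly rate r = 24.7%/12 = 2.05833% = 0.0205833.
Each month: B ← B·(1+r) − $1,375.00.
Month 1: interest $475.68; balance after payment $22,210.68.
Month 2: interest $457.17; balance after payment $21,292.85.
Month 3: interest $438.28; balance after payment $20,356.13.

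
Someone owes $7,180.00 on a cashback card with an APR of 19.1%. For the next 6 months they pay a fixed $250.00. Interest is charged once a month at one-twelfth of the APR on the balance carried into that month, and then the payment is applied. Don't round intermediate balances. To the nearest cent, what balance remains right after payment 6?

Monthly rate r = 19.1%/12 = 1.59167% = 0.0159167.
Each month: B ← B·(1+r) − $250.00.
Month 1: interest $114.28; balance after payment $7,044.28.
Month 2: interest $112.12; balance after payment $6,906.40.
Month 3: interest $109.93; balance after payment $6,766.33.
Month 4: interest $107.70; balance after payment $6,624.03.
Month 5: interest $105.43; balance after payment $6,479.46.
Month 6: interest $103.13; balance after payment $6,332.59.

$6,332.59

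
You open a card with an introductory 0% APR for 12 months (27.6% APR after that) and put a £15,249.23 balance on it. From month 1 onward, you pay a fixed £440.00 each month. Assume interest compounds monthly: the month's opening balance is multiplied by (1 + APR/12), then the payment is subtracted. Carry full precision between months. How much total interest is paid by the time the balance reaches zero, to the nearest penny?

Promo months 1–12 at r₀ = 0%/12 = 0; months 13+ at r₁ = 27.6%/12 = 0.023.
After month 12 (no interest yet): B = £15,249.23 − 12·£440.00 = £9,969.23.
Then at r₁ with £440.00/mo: n₂ = −ln(1 − r₁·B/P)/ln(1+r₁) ≈ 32.38 → 33 more payments.
Total paid = 44·£440.00 + £168.35 = £19,528.35; interest = £19,528.35 − £15,249.23 = £4,279.12.

£4,279.12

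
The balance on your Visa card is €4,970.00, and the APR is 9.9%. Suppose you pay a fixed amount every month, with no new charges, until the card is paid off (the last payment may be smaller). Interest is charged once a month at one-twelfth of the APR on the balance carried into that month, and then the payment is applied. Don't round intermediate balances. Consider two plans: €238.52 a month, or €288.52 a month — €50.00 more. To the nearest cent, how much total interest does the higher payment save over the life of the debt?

€92.98

Monthly rate r = 9.9%/12 = 0.825% = 0.00825.
At €238.52/mo: n = ⌈−ln(1 − rB₀/P)/ln(1+r)⌉ = 23 payments (last €228.53); total interest = total paid − €4,970.00 = €505.97.
At €288.52/mo: 19 payments (last €189.63); total interest €412.99.
Interest saved = €505.97 − €412.99 = €92.98.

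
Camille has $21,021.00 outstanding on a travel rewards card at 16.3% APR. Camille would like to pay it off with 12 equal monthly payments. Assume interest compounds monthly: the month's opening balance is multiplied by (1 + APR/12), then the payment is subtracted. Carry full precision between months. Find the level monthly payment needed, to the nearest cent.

$1,910.24

Monthly rate r = 16.3%/12 = 1.35833% = 0.0135833.
Level-payment amortization: P = B₀·r / (1 − (1+r)^(−n)) = 21021.00·0.0135833 / (1 − 1.01358^(−12)).
Denominator 1 − (1+r)^(−12) = 0.149476198.
P = 285.535 / 0.149476198 ≈ 1910.24.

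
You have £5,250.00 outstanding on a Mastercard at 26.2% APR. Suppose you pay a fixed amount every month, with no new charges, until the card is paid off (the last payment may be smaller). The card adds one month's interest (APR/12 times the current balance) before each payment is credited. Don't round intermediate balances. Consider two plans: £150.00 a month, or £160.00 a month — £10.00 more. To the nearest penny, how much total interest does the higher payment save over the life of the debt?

Monthly rate r = 26.2%/12 = 2.18333% = 0.0218333.
At £150.00/mo: n = ⌈−ln(1 − rB₀/P)/ln(1+r)⌉ = 67 payments (last £133.06); total interest = total paid − £5,250.00 = £4,783.06.
At £160.00/mo: 59 payments (last £55.99); total interest £4,085.99.
Interest saved = £4,783.06 − £4,085.99 = £697.07.

£697.07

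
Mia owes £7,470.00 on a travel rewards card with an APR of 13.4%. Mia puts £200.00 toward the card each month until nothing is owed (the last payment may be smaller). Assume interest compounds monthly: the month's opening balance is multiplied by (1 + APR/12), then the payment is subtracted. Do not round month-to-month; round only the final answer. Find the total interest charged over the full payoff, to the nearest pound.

Monthly rate r = 13.4%/12 = 1.11667% = 0.0111667.
Payoff takes n = ⌈−ln(1 − rB₀/P)/ln(1+r)⌉ = ⌈48.600⌉ = 49 payments; the last is £120.35.
Total paid = 48·£200.00 + £120.35 = £9,720.35.
Total interest = total paid − principal = £9,720.35 − £7,470.00 = £2,250.35.

£2,250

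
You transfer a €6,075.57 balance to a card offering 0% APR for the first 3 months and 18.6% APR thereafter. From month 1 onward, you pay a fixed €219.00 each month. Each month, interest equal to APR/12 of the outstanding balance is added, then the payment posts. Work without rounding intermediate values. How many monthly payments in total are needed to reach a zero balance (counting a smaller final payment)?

Promo months 1–3 at r₀ = 0%/12 = 0; months 4+ at r₁ = 18.6%/12 = 0.0155.
After month 3 (no interest yet): B = €6,075.57 − 3·€219.00 = €5,418.57.
Then at r₁ with €219.00/mo: n₂ = −ln(1 − r₁·B/P)/ln(1+r₁) ≈ 31.45 → 32 more payments.

35 payments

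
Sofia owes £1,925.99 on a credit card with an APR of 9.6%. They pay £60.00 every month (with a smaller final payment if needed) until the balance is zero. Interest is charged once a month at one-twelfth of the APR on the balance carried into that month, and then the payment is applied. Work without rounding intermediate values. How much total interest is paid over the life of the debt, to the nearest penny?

£308.86

Monthly rate r = 9.6%/12 = 0.8% = 0.008.
Payoff takes n = ⌈−ln(1 − rB₀/P)/ln(1+r)⌉ = ⌈37.247⌉ = 38 payments; the last is £14.85.
Total paid = 37·£60.00 + £14.85 = £2,234.85.
Total interest = total paid − principal = £2,234.85 − £1,925.99 = £308.86.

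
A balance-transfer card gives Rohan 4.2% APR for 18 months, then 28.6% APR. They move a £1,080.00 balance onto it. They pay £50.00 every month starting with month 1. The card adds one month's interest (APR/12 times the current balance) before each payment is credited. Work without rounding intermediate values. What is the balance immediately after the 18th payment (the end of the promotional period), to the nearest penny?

£222.82

Promo months 1–18 at r₀ = 4.2%/12 = 0.0035; months 19+ at r₁ = 28.6%/12 = 0.0238333.
After month 18: iterate B ← B·(1+r₀) − £50.00 for 18 months → £222.82.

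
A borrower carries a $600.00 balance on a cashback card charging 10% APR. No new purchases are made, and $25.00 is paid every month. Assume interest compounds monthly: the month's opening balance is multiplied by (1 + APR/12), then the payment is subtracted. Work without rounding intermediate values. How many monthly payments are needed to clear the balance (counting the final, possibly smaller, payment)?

27 months

Monthly rate r = 10%/12 = 0.833333% = 0.00833333.
Recurrence: B ← B·(1+r) − $25.00.
Month 1: interest $5.00; balance after payment $580.00.
Month 2: interest $4.83; balance after payment $559.83.
Closed form: n = −ln(1 − rB₀/P)/ln(1+r) = −ln(0.8)/ln(1.00833) ≈ 26.889, so the balance reaches zero during payment 27.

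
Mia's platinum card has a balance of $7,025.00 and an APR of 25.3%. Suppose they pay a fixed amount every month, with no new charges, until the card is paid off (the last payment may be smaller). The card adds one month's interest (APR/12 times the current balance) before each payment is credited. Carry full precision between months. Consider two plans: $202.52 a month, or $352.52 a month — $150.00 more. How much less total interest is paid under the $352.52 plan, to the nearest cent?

$3,549.00

Monthly rate r = 25.3%/12 = 2.10833% = 0.0210833.
At $202.52/mo: n = ⌈−ln(1 − rB₀/P)/ln(1+r)⌉ = 63 payments (last $201.14); total interest = total paid − $7,025.00 = $5,732.38.
At $352.52/mo: 27 payments (last $42.86); total interest $2,183.38.
Interest saved = $5,732.38 − $2,183.38 = $3,549.00.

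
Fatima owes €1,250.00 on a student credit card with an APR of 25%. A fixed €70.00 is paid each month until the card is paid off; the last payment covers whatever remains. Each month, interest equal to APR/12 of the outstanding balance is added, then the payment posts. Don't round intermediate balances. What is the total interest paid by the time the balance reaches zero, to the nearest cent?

Monthly rate r = 25%/12 = 2.08333% = 0.0208333.
Payoff takes n = ⌈−ln(1 − rB₀/P)/ln(1+r)⌉ = ⌈22.564⌉ = 23 payments; the last is €39.66.
Total paid = 22·€70.00 + €39.66 = €1,579.66.
Total interest = total paid − principal = €1,579.66 − €1,250.00 = €329.66.

€329.66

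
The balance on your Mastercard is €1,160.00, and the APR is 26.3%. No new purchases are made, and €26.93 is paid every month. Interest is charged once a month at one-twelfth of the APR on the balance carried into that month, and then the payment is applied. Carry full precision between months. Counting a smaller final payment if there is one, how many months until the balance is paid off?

133 payments

Monthly rate r = 26.3%/12 = 2.19167% = 0.0219167.
Recurrence: B ← B·(1+r) − €26.93.
Month 1: interest €25.42; balance after payment €1,158.49.
Month 2: interest €25.39; balance after payment €1,156.95.
Closed form: n = −ln(1 − rB₀/P)/ln(1+r) = −ln(0.055948)/ln(1.02192) ≈ 132.996, so the balance reaches zero during payment 133.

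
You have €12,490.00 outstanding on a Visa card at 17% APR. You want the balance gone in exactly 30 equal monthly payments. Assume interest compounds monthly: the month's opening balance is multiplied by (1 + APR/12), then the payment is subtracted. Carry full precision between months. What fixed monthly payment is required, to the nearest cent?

€513.95

Monthly rate r = 17%/12 = 1.41667% = 0.0141667.
Level-payment amortization: P = B₀·r / (1 − (1+r)^(−n)) = 12490.00·0.0141667 / (1 − 1.01417^(−30)).
Denominator 1 − (1+r)^(−30) = 0.344277578.
P = 176.942 / 0.344277578 ≈ 513.95.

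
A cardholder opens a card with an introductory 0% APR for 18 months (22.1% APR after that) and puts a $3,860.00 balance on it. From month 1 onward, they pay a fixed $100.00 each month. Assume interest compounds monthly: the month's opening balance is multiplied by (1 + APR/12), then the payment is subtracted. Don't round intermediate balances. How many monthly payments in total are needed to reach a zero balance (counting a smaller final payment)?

45 payments

Promo months 1–18 at r₀ = 0%/12 = 0; months 19+ at r₁ = 22.1%/12 = 0.0184167.
After month 18 (no interest yet): B = $3,860.00 − 18·$100.00 = $2,060.00.
Then at r₁ with $100.00/mo: n₂ = −ln(1 − r₁·B/P)/ln(1+r₁) ≈ 26.14 → 27 more payments.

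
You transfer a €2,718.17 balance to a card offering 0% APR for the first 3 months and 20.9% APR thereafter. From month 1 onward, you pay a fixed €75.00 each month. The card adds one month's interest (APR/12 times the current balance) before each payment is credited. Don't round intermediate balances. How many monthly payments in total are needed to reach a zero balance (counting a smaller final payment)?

Promo months 1–3 at r₀ = 0%/12 = 0; months 4+ at r₁ = 20.9%/12 = 0.0174167.
After month 3 (no interest yet): B = €2,718.17 − 3·€75.00 = €2,493.17.
Then at r₁ with €75.00/mo: n₂ = −ln(1 − r₁·B/P)/ln(1+r₁) ≈ 50.10 → 51 more payments.

54 payments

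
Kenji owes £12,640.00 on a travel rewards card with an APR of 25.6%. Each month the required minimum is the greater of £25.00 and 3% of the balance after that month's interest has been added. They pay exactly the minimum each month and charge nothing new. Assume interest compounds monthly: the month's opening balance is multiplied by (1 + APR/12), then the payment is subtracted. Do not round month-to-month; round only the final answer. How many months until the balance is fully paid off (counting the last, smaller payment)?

350 months

Monthly rate r = 25.6%/12 = 2.13333% = 0.0213333.
While 3% of the post-interest balance exceeds £25.00, each month B ← (B·(1+r))·(1 − 0.03), i.e. B shrinks by the factor (1+r)·0.97 = 0.99069.
This holds for months 1–294. Entering month 295 the balance is £808.88; 3% of the post-interest balance is now below £25.00, so the flat £25.00 minimum applies from here.
From month 295 a fixed £25.00 at rate r clears £808.88 in 56 more payments. Total: 294 + 56 = 350 months.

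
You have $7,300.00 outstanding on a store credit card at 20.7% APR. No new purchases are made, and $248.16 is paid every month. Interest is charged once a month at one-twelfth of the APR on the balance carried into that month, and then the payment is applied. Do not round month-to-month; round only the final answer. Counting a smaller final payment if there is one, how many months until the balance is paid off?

42 payments

Monthly rate r = 20.7%/12 = 1.725% = 0.01725.
Recurrence: B ← B·(1+r) − $248.16.
Month 1: interest $125.92; balance after payment $7,177.77.
Month 2: interest $123.82; balance after payment $7,053.42.
Closed form: n = −ln(1 − rB₀/P)/ln(1+r) = −ln(0.49257)/ln(1.01725) ≈ 41.404, so the balance reaches zero during payment 42.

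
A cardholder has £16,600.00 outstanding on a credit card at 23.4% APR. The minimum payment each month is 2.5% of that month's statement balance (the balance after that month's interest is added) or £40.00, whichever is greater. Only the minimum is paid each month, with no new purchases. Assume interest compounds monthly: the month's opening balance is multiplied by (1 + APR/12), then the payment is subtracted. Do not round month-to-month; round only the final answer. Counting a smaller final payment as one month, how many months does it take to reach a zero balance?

468 months

Monthly rate r = 23.4%/12 = 1.95% = 0.0195.
While 2.5% of the post-interest balance exceeds £40.00, each month B ← (B·(1+r))·(1 − 0.025), i.e. B shrinks by the factor (1+r)·0.975 = 0.99401.
This holds for months 1–393. Entering month 394 the balance is £1,567.12; 2.5% of the post-interest balance is now below £40.00, so the flat £40.00 minimum applies from here.
From month 394 a fixed £40.00 at rate r clears £1,567.12 in 75 more payments. Total: 393 + 75 = 468 months.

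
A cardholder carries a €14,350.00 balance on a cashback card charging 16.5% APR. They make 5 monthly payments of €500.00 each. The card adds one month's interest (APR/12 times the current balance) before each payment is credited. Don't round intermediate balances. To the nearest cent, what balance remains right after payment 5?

Monthly rate r = 16.5%/12 = 1.375% = 0.01375.
Each month: B ← B·(1+r) − €500.00.
Month 1: interest €197.31; balance after payment €14,047.31.
Month 2: interest €193.15; balance after payment €13,740.46.
Month 3: interest €188.93; balance after payment €13,429.39.
Month 4: interest €184.65; balance after payment €13,114.05.
Month 5: interest €180.32; balance after payment €12,794.37.

€12,794.37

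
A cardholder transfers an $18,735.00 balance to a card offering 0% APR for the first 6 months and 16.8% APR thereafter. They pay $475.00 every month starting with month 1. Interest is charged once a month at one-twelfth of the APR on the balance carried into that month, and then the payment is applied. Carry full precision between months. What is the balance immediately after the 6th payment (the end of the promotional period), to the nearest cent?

Promo months 1–6 at r₀ = 0%/12 = 0; months 7+ at r₁ = 16.8%/12 = 0.014.
After month 6 (no interest yet): B = $18,735.00 − 6·$475.00 = $15,885.00.

$15,885.00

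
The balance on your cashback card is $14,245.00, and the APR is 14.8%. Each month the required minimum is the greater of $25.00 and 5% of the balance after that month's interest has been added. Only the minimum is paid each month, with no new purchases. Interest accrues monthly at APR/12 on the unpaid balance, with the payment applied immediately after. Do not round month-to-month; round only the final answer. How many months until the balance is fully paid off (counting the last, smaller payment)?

109 months

Monthly rate r = 14.8%/12 = 1.23333% = 0.0123333.
While 5% of the post-interest balance exceeds $25.00, each month B ← (B·(1+r))·(1 − 0.05), i.e. B shrinks by the factor (1+r)·0.95 = 0.96172.
This holds for months 1–87. Entering month 88 the balance is $477.27; 5% of the post-interest balance is now below $25.00, so the flat $25.00 minimum applies from here.
From month 88 a fixed $25.00 at rate r clears $477.27 in 22 more payments. Total: 87 + 22 = 109 months.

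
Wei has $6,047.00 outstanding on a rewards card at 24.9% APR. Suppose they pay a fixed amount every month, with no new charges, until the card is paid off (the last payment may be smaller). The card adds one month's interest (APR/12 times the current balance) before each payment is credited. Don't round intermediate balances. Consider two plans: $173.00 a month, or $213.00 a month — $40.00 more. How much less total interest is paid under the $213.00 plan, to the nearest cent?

Monthly rate r = 24.9%/12 = 2.075% = 0.02075.
At $173.00/mo: n = ⌈−ln(1 − rB₀/P)/ln(1+r)⌉ = 63 payments (last $157.72); total interest = total paid − $6,047.00 = $4,836.72.
At $213.00/mo: 44 payments (last $65.30); total interest $3,177.30.
Interest saved = $4,836.72 − $3,177.30 = $1,659.42.

$1,659.42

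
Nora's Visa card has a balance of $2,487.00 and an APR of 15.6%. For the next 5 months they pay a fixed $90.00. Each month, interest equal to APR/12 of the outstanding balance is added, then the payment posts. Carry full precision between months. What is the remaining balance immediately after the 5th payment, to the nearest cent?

Monthly rate r = 15.6%/12 = 1.3% = 0.013.
Each month: B ← B·(1+r) − $90.00.
Month 1: interest $32.33; balance after payment $2,429.33.
Month 2: interest $31.58; balance after payment $2,370.91.
Month 3: interest $30.82; balance after payment $2,311.73.
Month 4: interest $30.05; balance after payment $2,251.79.
Month 5: interest $29.27; balance after payment $2,191.06.

$2,191.06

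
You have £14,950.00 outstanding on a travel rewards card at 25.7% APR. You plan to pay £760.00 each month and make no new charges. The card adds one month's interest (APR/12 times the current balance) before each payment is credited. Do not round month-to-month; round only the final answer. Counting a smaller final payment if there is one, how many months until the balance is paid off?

26 payments

Monthly rate r = 25.7%/12 = 2.14167% = 0.0214167.
Recurrence: B ← B·(1+r) − £760.00.
Month 1: interest £320.18; balance after payment £14,510.18.
Month 2: interest £310.76; balance after payment £14,060.94.
Closed form: n = −ln(1 − rB₀/P)/ln(1+r) = −ln(0.57871)/ln(1.02142) ≈ 25.811, so the balance reaches zero during payment 26.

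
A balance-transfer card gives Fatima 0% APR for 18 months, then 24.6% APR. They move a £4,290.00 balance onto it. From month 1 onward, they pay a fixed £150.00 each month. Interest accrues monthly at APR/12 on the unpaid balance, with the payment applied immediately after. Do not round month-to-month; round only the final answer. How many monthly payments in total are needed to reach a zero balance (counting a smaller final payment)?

Promo months 1–18 at r₀ = 0%/12 = 0; months 19+ at r₁ = 24.6%/12 = 0.0205.
After month 18 (no interest yet): B = £4,290.00 − 18·£150.00 = £1,590.00.
Then at r₁ with £150.00/mo: n₂ = −ln(1 − r₁·B/P)/ln(1+r₁) ≈ 12.07 → 13 more payments.

31 months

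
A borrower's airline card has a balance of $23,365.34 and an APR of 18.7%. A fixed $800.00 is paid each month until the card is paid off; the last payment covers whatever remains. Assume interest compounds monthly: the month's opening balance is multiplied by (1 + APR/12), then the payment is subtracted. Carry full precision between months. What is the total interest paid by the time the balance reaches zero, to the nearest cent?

$8,051.01

Monthly rate r = 18.7%/12 = 1.55833% = 0.0155833.
Payoff takes n = ⌈−ln(1 − rB₀/P)/ln(1+r)⌉ = ⌈39.269⌉ = 40 payments; the last is $216.35.
Total paid = 39·$800.00 + $216.35 = $31,416.35.
Total interest = total paid − principal = $31,416.35 − $23,365.34 = $8,051.01.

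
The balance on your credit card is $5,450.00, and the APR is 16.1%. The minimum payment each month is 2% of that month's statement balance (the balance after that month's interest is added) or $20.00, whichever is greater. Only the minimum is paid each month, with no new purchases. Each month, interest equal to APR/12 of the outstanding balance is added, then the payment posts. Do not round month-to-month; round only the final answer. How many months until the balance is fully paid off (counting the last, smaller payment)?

330 months

Monthly rate r = 16.1%/12 = 1.34167% = 0.0134167.
While 2% of the post-interest balance exceeds $20.00, each month B ← (B·(1+r))·(1 − 0.02), i.e. B shrinks by the factor (1+r)·0.98 = 0.99315.
This holds for months 1–249. Entering month 250 the balance is $983.81; 2% of the post-interest balance is now below $20.00, so the flat $20.00 minimum applies from here.
From month 250 a fixed $20.00 at rate r clears $983.81 in 81 more payments. Total: 249 + 81 = 330 months.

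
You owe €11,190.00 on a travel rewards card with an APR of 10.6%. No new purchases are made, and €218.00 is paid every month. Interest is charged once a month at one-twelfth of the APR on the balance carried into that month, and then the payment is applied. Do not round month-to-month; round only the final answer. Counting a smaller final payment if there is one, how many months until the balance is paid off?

Monthly rate r = 10.6%/12 = 0.883333% = 0.00883333.
Recurrence: B ← B·(1+r) − €218.00.
Month 1: interest €98.84; balance after payment €11,070.84.
Month 2: interest €97.79; balance after payment €10,950.64.
Closed form: n = −ln(1 − rB₀/P)/ln(1+r) = −ln(0.54658)/ln(1.00883) ≈ 68.687, so the balance reaches zero during payment 69.

69 months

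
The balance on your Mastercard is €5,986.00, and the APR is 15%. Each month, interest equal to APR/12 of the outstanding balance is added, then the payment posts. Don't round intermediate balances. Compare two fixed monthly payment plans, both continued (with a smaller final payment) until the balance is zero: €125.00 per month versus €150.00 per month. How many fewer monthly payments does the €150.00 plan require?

Monthly rate r = 15%/12 = 1.25% = 0.0125.
At €125.00/mo: n = ⌈−ln(1 − rB₀/P)/ln(1+r)⌉ = 74 payments (last €60.09); total interest = total paid − €5,986.00 = €3,199.09.
At €150.00/mo: 56 payments (last €91.72); total interest €2,355.72.
Payments saved = 74 − 56 = 18.

18 fewer payments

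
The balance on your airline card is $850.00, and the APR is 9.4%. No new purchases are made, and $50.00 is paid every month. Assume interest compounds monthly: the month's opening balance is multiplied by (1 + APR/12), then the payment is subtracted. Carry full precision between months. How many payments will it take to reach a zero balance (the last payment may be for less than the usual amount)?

Monthly rate r = 9.4%/12 = 0.783333% = 0.00783333.
Recurrence: B ← B·(1+r) − $50.00.
Month 1: interest $6.66; balance after payment $806.66.
Month 2: interest $6.32; balance after payment $762.98.
Closed form: n = −ln(1 − rB₀/P)/ln(1+r) = −ln(0.86683)/ln(1.00783) ≈ 18.315, so the balance reaches zero during payment 19.

19 months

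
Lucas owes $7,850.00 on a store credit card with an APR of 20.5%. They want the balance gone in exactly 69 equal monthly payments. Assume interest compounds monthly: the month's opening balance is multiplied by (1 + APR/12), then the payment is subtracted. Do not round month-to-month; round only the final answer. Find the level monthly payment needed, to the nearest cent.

Monthly rate r = 20.5%/12 = 1.70833% = 0.0170833.
Level-payment amortization: P = B₀·r / (1 − (1+r)^(−n)) = 7850.00·0.0170833 / (1 − 1.01708^(−69)).
Denominator 1 − (1+r)^(−69) = 0.689258757.
P = 134.104 / 0.689258757 ≈ 194.56.

$194.56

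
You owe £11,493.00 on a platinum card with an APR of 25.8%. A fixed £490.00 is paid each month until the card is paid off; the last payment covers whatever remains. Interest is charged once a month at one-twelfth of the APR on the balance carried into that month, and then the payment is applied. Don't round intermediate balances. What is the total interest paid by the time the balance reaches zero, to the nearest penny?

£4,671.83

Monthly rate r = 25.8%/12 = 2.15% = 0.0215.
Payoff takes n = ⌈−ln(1 − rB₀/P)/ln(1+r)⌉ = ⌈32.989⌉ = 33 payments; the last is £484.83.
Total paid = 32·£490.00 + £484.83 = £16,164.83.
Total interest = total paid − principal = £16,164.83 − £11,493.00 = £4,671.83.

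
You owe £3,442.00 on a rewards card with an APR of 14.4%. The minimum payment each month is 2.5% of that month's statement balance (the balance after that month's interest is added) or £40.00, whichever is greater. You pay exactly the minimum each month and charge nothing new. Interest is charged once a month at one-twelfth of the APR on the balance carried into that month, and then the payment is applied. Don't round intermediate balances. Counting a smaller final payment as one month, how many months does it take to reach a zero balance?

113 months

Monthly rate r = 14.4%/12 = 1.2% = 0.012.
While 2.5% of the post-interest balance exceeds £40.00, each month B ← (B·(1+r))·(1 − 0.025), i.e. B shrinks by the factor (1+r)·0.975 = 0.9867.
This holds for months 1–59. Entering month 60 the balance is £1,562.19; 2.5% of the post-interest balance is now below £40.00, so the flat £40.00 minimum applies from here.
From month 60 a fixed £40.00 at rate r clears £1,562.19 in 54 more payments. Total: 59 + 54 = 113 months.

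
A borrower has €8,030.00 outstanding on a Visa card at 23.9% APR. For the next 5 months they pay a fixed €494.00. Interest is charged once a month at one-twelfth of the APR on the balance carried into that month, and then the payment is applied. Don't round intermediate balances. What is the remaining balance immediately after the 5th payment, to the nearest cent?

€6,291.78

Monthly rate r = 23.9%/12 = 1.99167% = 0.0199167.
Each month: B ← B·(1+r) − €494.00.
Month 1: interest €159.93; balance after payment €7,695.93.
Month 2: interest €153.28; balance after payment €7,355.21.
Month 3: interest €146.49; balance after payment €7,007.70.
Month 4: interest €139.57; balance after payment €6,653.27.
Month 5: interest €132.51; balance after payment €6,291.78.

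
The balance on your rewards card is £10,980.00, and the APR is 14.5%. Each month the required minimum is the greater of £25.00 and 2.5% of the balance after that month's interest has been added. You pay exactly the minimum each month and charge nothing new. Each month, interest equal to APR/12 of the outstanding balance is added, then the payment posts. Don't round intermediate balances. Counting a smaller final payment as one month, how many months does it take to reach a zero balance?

Monthly rate r = 14.5%/12 = 1.20833% = 0.0120833.
While 2.5% of the post-interest balance exceeds £25.00, each month B ← (B·(1+r))·(1 − 0.025), i.e. B shrinks by the factor (1+r)·0.975 = 0.98678.
This holds for months 1–181. Entering month 182 the balance is £987.60; 2.5% of the post-interest balance is now below £25.00, so the flat £25.00 minimum applies from here.
From month 182 a fixed £25.00 at rate r clears £987.60 in 55 more payments. Total: 181 + 55 = 236 months.

236 months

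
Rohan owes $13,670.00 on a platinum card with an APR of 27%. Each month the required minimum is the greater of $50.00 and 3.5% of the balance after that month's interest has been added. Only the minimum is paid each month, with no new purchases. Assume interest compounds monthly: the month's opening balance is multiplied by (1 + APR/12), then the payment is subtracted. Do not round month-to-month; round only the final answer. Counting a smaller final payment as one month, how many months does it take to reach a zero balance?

216 months

Monthly rate r = 27%/12 = 2.25% = 0.0225.
While 3.5% of the post-interest balance exceeds $50.00, each month B ← (B·(1+r))·(1 − 0.035), i.e. B shrinks by the factor (1+r)·0.965 = 0.98671.
This holds for months 1–171. Entering month 172 the balance is $1,387.93; 3.5% of the post-interest balance is now below $50.00, so the flat $50.00 minimum applies from here.
From month 172 a fixed $50.00 at rate r clears $1,387.93 in 45 more payments. Total: 171 + 45 = 216 months.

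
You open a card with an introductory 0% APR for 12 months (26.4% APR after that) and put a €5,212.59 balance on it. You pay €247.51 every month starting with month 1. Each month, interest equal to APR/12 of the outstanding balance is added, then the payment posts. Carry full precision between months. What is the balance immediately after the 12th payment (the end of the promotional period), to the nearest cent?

Promo months 1–12 at r₀ = 0%/12 = 0; months 13+ at r₁ = 26.4%/12 = 0.022.
After month 12 (no interest yet): B = €5,212.59 − 12·€247.51 = €2,242.47.

€2,242.47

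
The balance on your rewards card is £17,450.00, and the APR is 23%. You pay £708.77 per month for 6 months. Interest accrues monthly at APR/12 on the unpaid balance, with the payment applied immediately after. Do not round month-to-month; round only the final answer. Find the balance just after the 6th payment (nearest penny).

Monthly rate r = 23%/12 = 1.91667% = 0.0191667.
Each month: B ← B·(1+r) − £708.77.
Month 1: interest £334.46; balance after payment £17,075.69.
Month 2: interest £327.28; balance after payment £16,694.20.
Month 3: interest £319.97; balance after payment £16,305.40.
Month 4: interest £312.52; balance after payment £15,909.15.
Month 5: interest £304.93; balance after payment £15,505.31.
Month 6: interest £297.19; balance after payment £15,093.73.

£15,093.73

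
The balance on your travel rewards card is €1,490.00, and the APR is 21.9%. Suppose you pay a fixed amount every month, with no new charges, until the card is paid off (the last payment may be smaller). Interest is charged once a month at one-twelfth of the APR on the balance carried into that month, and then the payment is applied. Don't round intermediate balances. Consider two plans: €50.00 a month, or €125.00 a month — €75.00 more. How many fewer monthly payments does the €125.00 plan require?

30 fewer payments

Monthly rate r = 21.9%/12 = 1.825% = 0.01825.
At €50.00/mo: n = ⌈−ln(1 − rB₀/P)/ln(1+r)⌉ = 44 payments (last €20.18); total interest = total paid − €1,490.00 = €680.18.
At €125.00/mo: 14 payments (last €70.79); total interest €205.79.
Payments saved = 44 − 14 = 30.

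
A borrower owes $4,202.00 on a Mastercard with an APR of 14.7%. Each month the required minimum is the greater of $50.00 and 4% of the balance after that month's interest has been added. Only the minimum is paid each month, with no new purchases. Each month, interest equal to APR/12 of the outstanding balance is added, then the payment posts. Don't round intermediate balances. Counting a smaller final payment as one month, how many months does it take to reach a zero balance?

73 months

Monthly rate r = 14.7%/12 = 1.225% = 0.01225.
While 4% of the post-interest balance exceeds $50.00, each month B ← (B·(1+r))·(1 − 0.04), i.e. B shrinks by the factor (1+r)·0.96 = 0.97176.
This holds for months 1–43. Entering month 44 the balance is $1,226.01; 4% of the post-interest balance is now below $50.00, so the flat $50.00 minimum applies from here.
From month 44 a fixed $50.00 at rate r clears $1,226.01 in 30 more payments. Total: 43 + 30 = 73 months.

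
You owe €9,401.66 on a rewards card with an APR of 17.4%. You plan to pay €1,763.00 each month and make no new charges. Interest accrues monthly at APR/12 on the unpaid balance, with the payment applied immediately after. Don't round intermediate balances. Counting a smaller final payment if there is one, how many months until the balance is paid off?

6 payments

Monthly rate r = 17.4%/12 = 1.45% = 0.0145.
Recurrence: B ← B·(1+r) − €1,763.00.
Month 1: interest €136.32; balance after payment €7,774.98.
Month 2: interest €112.74; balance after payment €6,124.72.
Month 3: interest €88.81; balance after payment €4,450.53.
Month 4: interest €64.53; balance after payment €2,752.06.
Month 5: interest €39.90; balance after payment €1,028.97.
Month 6: interest €14.92; balance after payment €0.00.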